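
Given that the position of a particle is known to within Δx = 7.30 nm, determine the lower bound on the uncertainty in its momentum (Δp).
7.223 × 10^-27 kg·m/s

Using the Heisenberg uncertainty principle:
ΔxΔp ≥ ℏ/2

The minimum uncertainty in momentum is:
Δp_min = ℏ/(2Δx)
Δp_min = (1.055e-34 J·s) / (2 × 7.300e-09 m)
Δp_min = 7.223e-27 kg·m/s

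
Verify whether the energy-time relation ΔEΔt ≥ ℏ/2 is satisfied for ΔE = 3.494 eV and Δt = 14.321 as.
No, it violates the uncertainty relation.

Calculate the product ΔEΔt:
ΔE = 3.494 eV = 5.598e-19 J
ΔEΔt = (5.598e-19 J) × (1.432e-17 s)
ΔEΔt = 8.017e-36 J·s

Compare to the minimum allowed value ℏ/2:
ℏ/2 = 5.273e-35 J·s

Since ΔEΔt = 8.017e-36 J·s < 5.273e-35 J·s = ℏ/2,
this violates the uncertainty relation.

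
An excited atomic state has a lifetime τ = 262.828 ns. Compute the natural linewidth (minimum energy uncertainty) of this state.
1.252 neV

Using the energy-time uncertainty principle:
ΔEΔt ≥ ℏ/2

The lifetime τ represents the time uncertainty Δt.
The natural linewidth (minimum energy uncertainty) is:

ΔE = ℏ/(2τ)
ΔE = (1.055e-34 J·s) / (2 × 2.628e-07 s)
ΔE = 2.006e-28 J = 1.252 neV

This natural linewidth limits the precision of spectroscopic measurements.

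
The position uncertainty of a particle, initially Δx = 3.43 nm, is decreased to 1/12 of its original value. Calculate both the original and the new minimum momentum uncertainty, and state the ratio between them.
Original Δp_min = 1.537 × 10^-26 kg·m/s; new Δp'_min = 1.845 × 10^-25 kg·m/s; ratio Δp'_min/Δp_min = 12.

From the uncertainty principle ΔxΔp ≥ ℏ/2, the minimum momentum uncertainty is Δp_min = ℏ/(2Δx).

Original (Δx = 3.43 nm = 3.430e-09 m):
Δp_min = (1.055e-34 J·s)/(2 × 3.430e-09 m) = 1.537e-26 kg·m/s

When Δx → (1/12)Δx:
Δp'_min = ℏ/(2 × (1/12)Δx) = 12 × ℏ/(2Δx) = 12 × Δp_min
Δp'_min = 12 × 1.537e-26 kg·m/s = 1.845e-25 kg·m/s

Since Δp_min ∝ 1/Δx, when Δx is decreased to 1/12 of its original value, Δp_min increases to 12 times its original value.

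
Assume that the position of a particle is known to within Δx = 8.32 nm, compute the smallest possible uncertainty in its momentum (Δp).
6.338 × 10^-27 kg·m/s

Using the Heisenberg uncertainty principle:
ΔxΔp ≥ ℏ/2

The minimum uncertainty in momentum is:
Δp_min = ℏ/(2Δx)
Δp_min = (1.055e-34 J·s) / (2 × 8.320e-09 m)
Δp_min = 6.338e-27 kg·m/s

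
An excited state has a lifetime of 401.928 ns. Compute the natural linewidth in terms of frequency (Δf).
197.989 kHz

Using the energy-time uncertainty principle and E = hf:
ΔEΔt ≥ ℏ/2
hΔf·Δt ≥ ℏ/2

The minimum frequency uncertainty is:
Δf = ℏ/(2hτ) = 1/(4πτ)
Δf = 1/(4π × 4.019e-07 s)
Δf = 1.980e+05 Hz = 197.989 kHz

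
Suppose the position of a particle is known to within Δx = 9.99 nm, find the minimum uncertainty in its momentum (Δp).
5.278 × 10^-27 kg·m/s

Using the Heisenberg uncertainty principle:
ΔxΔp ≥ ℏ/2

The minimum uncertainty in momentum is:
Δp_min = ℏ/(2Δx)
Δp_min = (1.055e-34 J·s) / (2 × 9.990e-09 m)
Δp_min = 5.278e-27 kg·m/s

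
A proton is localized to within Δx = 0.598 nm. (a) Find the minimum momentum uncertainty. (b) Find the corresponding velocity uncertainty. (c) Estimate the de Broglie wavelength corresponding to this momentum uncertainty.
(a) Δp_min = 8.817 × 10^-26 kg·m/s
(b) Δv_min = 52.717 m/s
(c) λ_dB = 7.515 nm

Step-by-step:

(a) From the uncertainty principle:
Δp_min = ℏ/(2Δx) = (1.055e-34 J·s)/(2 × 5.980e-10 m) = 8.817e-26 kg·m/s

(b) The velocity uncertainty:
Δv = Δp/m = (8.817e-26 kg·m/s)/(1.673e-27 kg) = 5.272e+01 m/s = 52.717 m/s

(c) The de Broglie wavelength for this momentum:
λ = h/p = (6.626e-34 J·s)/(8.817e-26 kg·m/s) = 7.515e-09 m = 7.515 nm

Note: The de Broglie wavelength is comparable to the localization size, as expected from wave-particle duality.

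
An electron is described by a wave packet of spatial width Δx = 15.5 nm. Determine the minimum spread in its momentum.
3.402 × 10^-27 kg·m/s

For a wave packet, the spatial width Δx and momentum spread Δp are related by the uncertainty principle:
ΔxΔp ≥ ℏ/2

The minimum momentum spread is:
Δp_min = ℏ/(2Δx)
Δp_min = (1.055e-34 J·s) / (2 × 1.550e-08 m)
Δp_min = 3.402e-27 kg·m/s

A wave packet cannot have both a well-defined position and well-defined momentum.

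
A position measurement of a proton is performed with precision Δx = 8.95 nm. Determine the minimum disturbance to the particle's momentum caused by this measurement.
5.891 × 10^-27 kg·m/s

The uncertainty principle implies that measuring position disturbs momentum:
ΔxΔp ≥ ℏ/2

When we measure position with precision Δx, we necessarily introduce a momentum uncertainty:
Δp ≥ ℏ/(2Δx)
Δp_min = (1.055e-34 J·s) / (2 × 8.950e-09 m)
Δp_min = 5.891e-27 kg·m/s

The more precisely we measure position, the greater the momentum disturbance.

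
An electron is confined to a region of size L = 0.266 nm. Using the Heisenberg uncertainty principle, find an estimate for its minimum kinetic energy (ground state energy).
134.617 meV

Using the uncertainty principle to estimate ground state energy:

1. The position uncertainty is approximately the confinement size:
   Δx ≈ L = 2.660e-10 m

2. From ΔxΔp ≥ ℏ/2, the minimum momentum uncertainty is:
   Δp ≈ ℏ/(2L) = 1.982e-25 kg·m/s

3. The kinetic energy is approximately:
   KE ≈ (Δp)²/(2m) = (1.982e-25)²/(2 × 9.109e-31 kg)
   KE ≈ 2.157e-20 J = 134.617 meV

This is an order-of-magnitude estimate of the ground state energy.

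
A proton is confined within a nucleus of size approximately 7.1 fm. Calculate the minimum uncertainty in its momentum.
7.427 × 10^-21 kg·m/s

Using the Heisenberg uncertainty principle:
ΔxΔp ≥ ℏ/2

With Δx ≈ L = 7.100e-15 m (the confinement size):
Δp_min = ℏ/(2Δx)
Δp_min = (1.055e-34 J·s) / (2 × 7.100e-15 m)
Δp_min = 7.427e-21 kg·m/s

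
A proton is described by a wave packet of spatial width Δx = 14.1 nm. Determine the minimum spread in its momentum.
3.740 × 10^-27 kg·m/s

For a wave packet, the spatial width Δx and momentum spread Δp are related by the uncertainty principle:
ΔxΔp ≥ ℏ/2

The minimum momentum spread is:
Δp_min = ℏ/(2Δx)
Δp_min = (1.055e-34 J·s) / (2 × 1.410e-08 m)
Δp_min = 3.740e-27 kg·m/s

A wave packet cannot have both a well-defined position and well-defined momentum.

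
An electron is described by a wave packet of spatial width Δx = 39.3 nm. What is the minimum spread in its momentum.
1.342 × 10^-27 kg·m/s

For a wave packet, the spatial width Δx and momentum spread Δp are related by the uncertainty principle:
ΔxΔp ≥ ℏ/2

The minimum momentum spread is:
Δp_min = ℏ/(2Δx)
Δp_min = (1.055e-34 J·s) / (2 × 3.930e-08 m)
Δp_min = 1.342e-27 kg·m/s

A wave packet cannot have both a well-defined position and well-defined momentum.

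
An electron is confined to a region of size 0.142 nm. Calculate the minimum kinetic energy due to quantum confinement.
472.374 meV

Using the uncertainty principle:

1. Position uncertainty: Δx ≈ 1.420e-10 m
2. Minimum momentum uncertainty: Δp = ℏ/(2Δx) = 3.713e-25 kg·m/s
3. Minimum kinetic energy:
   KE = (Δp)²/(2m) = (3.713e-25)²/(2 × 9.109e-31 kg)
   KE = 7.568e-20 J = 472.374 meV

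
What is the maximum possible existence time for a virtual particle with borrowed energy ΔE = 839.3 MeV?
3.921 × 10^-25 s

Using the energy-time uncertainty principle:
ΔEΔt ≥ ℏ/2

For a virtual particle borrowing energy ΔE, the maximum lifetime is:
Δt_max = ℏ/(2ΔE)

Converting energy:
ΔE = 839.3 MeV = 1.345e-10 J

Δt_max = (1.055e-34 J·s) / (2 × 1.345e-10 J)
Δt_max = 3.921e-25 s = 3.921 × 10^-25 s

Virtual particles with higher borrowed energy exist for shorter times.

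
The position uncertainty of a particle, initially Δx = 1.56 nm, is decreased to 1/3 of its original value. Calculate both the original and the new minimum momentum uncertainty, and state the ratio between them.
Original Δp_min = 3.380 × 10^-26 kg·m/s; new Δp'_min = 1.014 × 10^-25 kg·m/s; ratio Δp'_min/Δp_min = 3.

From the uncertainty principle ΔxΔp ≥ ℏ/2, the minimum momentum uncertainty is Δp_min = ℏ/(2Δx).

Original (Δx = 1.56 nm = 1.560e-09 m):
Δp_min = (1.055e-34 J·s)/(2 × 1.560e-09 m) = 3.380e-26 kg·m/s

When Δx → (1/3)Δx:
Δp'_min = ℏ/(2 × (1/3)Δx) = 3 × ℏ/(2Δx) = 3 × Δp_min
Δp'_min = 3 × 3.380e-26 kg·m/s = 1.014e-25 kg·m/s

Since Δp_min ∝ 1/Δx, when Δx is decreased to 1/3 of its original value, Δp_min increases to 3 times its original value.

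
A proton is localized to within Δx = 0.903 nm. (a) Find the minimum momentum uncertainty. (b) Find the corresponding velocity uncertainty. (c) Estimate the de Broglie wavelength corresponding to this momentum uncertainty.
(a) Δp_min = 5.839 × 10^-26 kg·m/s
(b) Δv_min = 34.911 m/s
(c) λ_dB = 11.347 nm

Step-by-step:

(a) From the uncertainty principle:
Δp_min = ℏ/(2Δx) = (1.055e-34 J·s)/(2 × 9.030e-10 m) = 5.839e-26 kg·m/s

(b) The velocity uncertainty:
Δv = Δp/m = (5.839e-26 kg·m/s)/(1.673e-27 kg) = 3.491e+01 m/s = 34.911 m/s

(c) The de Broglie wavelength for this momentum:
λ = h/p = (6.626e-34 J·s)/(5.839e-26 kg·m/s) = 1.135e-08 m = 11.347 nm

Note: The de Broglie wavelength is comparable to the localization size, as expected from wave-particle duality.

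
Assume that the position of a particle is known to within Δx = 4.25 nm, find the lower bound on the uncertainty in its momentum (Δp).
1.241 × 10^-26 kg·m/s

Using the Heisenberg uncertainty principle:
ΔxΔp ≥ ℏ/2

The minimum uncertainty in momentum is:
Δp_min = ℏ/(2Δx)
Δp_min = (1.055e-34 J·s) / (2 × 4.250e-09 m)
Δp_min = 1.241e-26 kg·m/s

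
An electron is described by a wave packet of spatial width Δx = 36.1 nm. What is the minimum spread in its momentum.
1.461 × 10^-27 kg·m/s

For a wave packet, the spatial width Δx and momentum spread Δp are related by the uncertainty principle:
ΔxΔp ≥ ℏ/2

The minimum momentum spread is:
Δp_min = ℏ/(2Δx)
Δp_min = (1.055e-34 J·s) / (2 × 3.610e-08 m)
Δp_min = 1.461e-27 kg·m/s

A wave packet cannot have both a well-defined position and well-defined momentum.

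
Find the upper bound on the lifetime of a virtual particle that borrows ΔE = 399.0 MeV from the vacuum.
8.248 × 10^-25 s

Using the energy-time uncertainty principle:
ΔEΔt ≥ ℏ/2

For a virtual particle borrowing energy ΔE, the maximum lifetime is:
Δt_max = ℏ/(2ΔE)

Converting energy:
ΔE = 399.0 MeV = 6.393e-11 J

Δt_max = (1.055e-34 J·s) / (2 × 6.393e-11 J)
Δt_max = 8.248e-25 s = 8.248 × 10^-25 s

Virtual particles with higher borrowed energy exist for shorter times.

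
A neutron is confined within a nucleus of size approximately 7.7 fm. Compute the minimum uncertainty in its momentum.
6.848 × 10^-21 kg·m/s

Using the Heisenberg uncertainty principle:
ΔxΔp ≥ ℏ/2

With Δx ≈ L = 7.700e-15 m (the confinement size):
Δp_min = ℏ/(2Δx)
Δp_min = (1.055e-34 J·s) / (2 × 7.700e-15 m)
Δp_min = 6.848e-21 kg·m/s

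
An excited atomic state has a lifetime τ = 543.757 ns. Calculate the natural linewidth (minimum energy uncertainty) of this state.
605.245 peV

Using the energy-time uncertainty principle:
ΔEΔt ≥ ℏ/2

The lifetime τ represents the time uncertainty Δt.
The natural linewidth (minimum energy uncertainty) is:

ΔE = ℏ/(2τ)
ΔE = (1.055e-34 J·s) / (2 × 5.438e-07 s)
ΔE = 9.697e-29 J = 605.245 peV

This natural linewidth limits the precision of spectroscopic measurements.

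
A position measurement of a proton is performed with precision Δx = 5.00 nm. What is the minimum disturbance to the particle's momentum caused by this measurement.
1.055 × 10^-26 kg·m/s

The uncertainty principle implies that measuring position disturbs momentum:
ΔxΔp ≥ ℏ/2

When we measure position with precision Δx, we necessarily introduce a momentum uncertainty:
Δp ≥ ℏ/(2Δx)
Δp_min = (1.055e-34 J·s) / (2 × 5.000e-09 m)
Δp_min = 1.055e-26 kg·m/s

The more precisely we measure position, the greater the momentum disturbance.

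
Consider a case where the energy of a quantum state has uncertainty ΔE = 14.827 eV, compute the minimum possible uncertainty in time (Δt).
22.196 as

Using the energy-time uncertainty principle:
ΔEΔt ≥ ℏ/2

The minimum uncertainty in time is:
Δt_min = ℏ/(2ΔE)
Δt_min = (1.055e-34 J·s) / (2 × 2.376e-18 J)
Δt_min = 2.220e-17 s = 22.196 as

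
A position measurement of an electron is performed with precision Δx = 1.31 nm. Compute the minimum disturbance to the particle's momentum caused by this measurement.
4.025 × 10^-26 kg·m/s

The uncertainty principle implies that measuring position disturbs momentum:
ΔxΔp ≥ ℏ/2

When we measure position with precision Δx, we necessarily introduce a momentum uncertainty:
Δp ≥ ℏ/(2Δx)
Δp_min = (1.055e-34 J·s) / (2 × 1.310e-09 m)
Δp_min = 4.025e-26 kg·m/s

The more precisely we measure position, the greater the momentum disturbance.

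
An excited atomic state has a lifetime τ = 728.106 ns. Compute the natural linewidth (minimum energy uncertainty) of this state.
452.003 peV

Using the energy-time uncertainty principle:
ΔEΔt ≥ ℏ/2

The lifetime τ represents the time uncertainty Δt.
The natural linewidth (minimum energy uncertainty) is:

ΔE = ℏ/(2τ)
ΔE = (1.055e-34 J·s) / (2 × 7.281e-07 s)
ΔE = 7.242e-29 J = 452.003 peV

This natural linewidth limits the precision of spectroscopic measurements.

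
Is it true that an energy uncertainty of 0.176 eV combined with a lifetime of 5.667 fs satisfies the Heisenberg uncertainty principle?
Yes, it satisfies the uncertainty relation.

Calculate the product ΔEΔt:
ΔE = 0.176 eV = 2.820e-20 J
ΔEΔt = (2.820e-20 J) × (5.667e-15 s)
ΔEΔt = 1.598e-34 J·s

Compare to the minimum allowed value ℏ/2:
ℏ/2 = 5.273e-35 J·s

Since ΔEΔt = 1.598e-34 J·s ≥ 5.273e-35 J·s = ℏ/2,
this satisfies the uncertainty relation.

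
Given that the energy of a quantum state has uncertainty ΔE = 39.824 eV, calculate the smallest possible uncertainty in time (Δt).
8.264 as

Using the energy-time uncertainty principle:
ΔEΔt ≥ ℏ/2

The minimum uncertainty in time is:
Δt_min = ℏ/(2ΔE)
Δt_min = (1.055e-34 J·s) / (2 × 6.381e-18 J)
Δt_min = 8.264e-18 s = 8.264 as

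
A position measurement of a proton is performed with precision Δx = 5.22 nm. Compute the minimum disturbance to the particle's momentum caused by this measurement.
1.010 × 10^-26 kg·m/s

The uncertainty principle implies that measuring position disturbs momentum:
ΔxΔp ≥ ℏ/2

When we measure position with precision Δx, we necessarily introduce a momentum uncertainty:
Δp ≥ ℏ/(2Δx)
Δp_min = (1.055e-34 J·s) / (2 × 5.220e-09 m)
Δp_min = 1.010e-26 kg·m/s

The more precisely we measure position, the greater the momentum disturbance.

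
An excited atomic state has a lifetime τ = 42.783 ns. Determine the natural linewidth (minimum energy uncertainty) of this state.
7.692 neV

Using the energy-time uncertainty principle:
ΔEΔt ≥ ℏ/2

The lifetime τ represents the time uncertainty Δt.
The natural linewidth (minimum energy uncertainty) is:

ΔE = ℏ/(2τ)
ΔE = (1.055e-34 J·s) / (2 × 4.278e-08 s)
ΔE = 1.232e-27 J = 7.692 neV

This natural linewidth limits the precision of spectroscopic measurements.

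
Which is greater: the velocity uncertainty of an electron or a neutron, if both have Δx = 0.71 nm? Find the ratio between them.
The electron has the larger minimum velocity uncertainty, by a ratio of 1838.7.

For both particles, Δp_min = ℏ/(2Δx) = 7.427e-26 kg·m/s (same for both).

The velocity uncertainty is Δv = Δp/m:
- electron: Δv = 7.427e-26 / 9.109e-31 = 8.153e+04 m/s = 81.527 km/s
- neutron: Δv = 7.427e-26 / 1.675e-27 = 4.434e+01 m/s = 44.340 m/s

Ratio: 8.153e+04 / 4.434e+01 = 1838.7

The lighter particle has larger velocity uncertainty because Δv ∝ 1/m.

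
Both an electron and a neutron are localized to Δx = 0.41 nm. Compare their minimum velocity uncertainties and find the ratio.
The electron has the larger minimum velocity uncertainty, by a ratio of 1838.7.

For both particles, Δp_min = ℏ/(2Δx) = 1.286e-25 kg·m/s (same for both).

The velocity uncertainty is Δv = Δp/m:
- electron: Δv = 1.286e-25 / 9.109e-31 = 1.412e+05 m/s = 141.180 km/s
- neutron: Δv = 1.286e-25 / 1.675e-27 = 7.678e+01 m/s = 76.783 m/s

Ratio: 1.412e+05 / 7.678e+01 = 1838.7

The lighter particle has larger velocity uncertainty because Δv ∝ 1/m.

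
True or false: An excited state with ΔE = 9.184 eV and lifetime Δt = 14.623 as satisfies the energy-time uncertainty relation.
No, it violates the uncertainty relation.

Calculate the product ΔEΔt:
ΔE = 9.184 eV = 1.471e-18 J
ΔEΔt = (1.471e-18 J) × (1.462e-17 s)
ΔEΔt = 2.152e-35 J·s

Compare to the minimum allowed value ℏ/2:
ℏ/2 = 5.273e-35 J·s

Since ΔEΔt = 2.152e-35 J·s < 5.273e-35 J·s = ℏ/2,
this violates the uncertainty relation.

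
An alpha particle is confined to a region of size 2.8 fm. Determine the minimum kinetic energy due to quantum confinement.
166.557 keV

Using the uncertainty principle:

1. Position uncertainty: Δx ≈ 2.800e-15 m
2. Minimum momentum uncertainty: Δp = ℏ/(2Δx) = 1.883e-20 kg·m/s
3. Minimum kinetic energy:
   KE = (Δp)²/(2m) = (1.883e-20)²/(2 × 6.645e-27 kg)
   KE = 2.669e-14 J = 166.557 keV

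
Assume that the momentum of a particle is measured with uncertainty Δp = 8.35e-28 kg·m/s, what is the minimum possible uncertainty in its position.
63.148 nm

Using the Heisenberg uncertainty principle:
ΔxΔp ≥ ℏ/2

The minimum uncertainty in position is:
Δx_min = ℏ/(2Δp)
Δx_min = (1.055e-34 J·s) / (2 × 8.350e-28 kg·m/s)
Δx_min = 6.315e-08 m = 63.148 nm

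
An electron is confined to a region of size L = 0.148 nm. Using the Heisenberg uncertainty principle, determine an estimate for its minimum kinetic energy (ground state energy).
434.850 meV

Using the uncertainty principle to estimate ground state energy:

1. The position uncertainty is approximately the confinement size:
   Δx ≈ L = 1.480e-10 m

2. From ΔxΔp ≥ ℏ/2, the minimum momentum uncertainty is:
   Δp ≈ ℏ/(2L) = 3.563e-25 kg·m/s

3. The kinetic energy is approximately:
   KE ≈ (Δp)²/(2m) = (3.563e-25)²/(2 × 9.109e-31 kg)
   KE ≈ 6.967e-20 J = 434.850 meV

This is an order-of-magnitude estimate of the ground state energy.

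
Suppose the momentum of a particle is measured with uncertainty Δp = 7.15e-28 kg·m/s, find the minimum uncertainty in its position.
73.746 nm

Using the Heisenberg uncertainty principle:
ΔxΔp ≥ ℏ/2

The minimum uncertainty in position is:
Δx_min = ℏ/(2Δp)
Δx_min = (1.055e-34 J·s) / (2 × 7.150e-28 kg·m/s)
Δx_min = 7.375e-08 m = 73.746 nm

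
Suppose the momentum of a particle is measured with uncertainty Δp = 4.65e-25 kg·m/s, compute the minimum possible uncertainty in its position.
113.395 pm

Using the Heisenberg uncertainty principle:
ΔxΔp ≥ ℏ/2

The minimum uncertainty in position is:
Δx_min = ℏ/(2Δp)
Δx_min = (1.055e-34 J·s) / (2 × 4.650e-25 kg·m/s)
Δx_min = 1.134e-10 m = 113.395 pm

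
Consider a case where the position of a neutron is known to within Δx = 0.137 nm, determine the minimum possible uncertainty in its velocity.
229.789 m/s

Using the Heisenberg uncertainty principle and Δp = mΔv:
ΔxΔp ≥ ℏ/2
Δx(mΔv) ≥ ℏ/2

The minimum uncertainty in velocity is:
Δv_min = ℏ/(2mΔx)
Δv_min = (1.055e-34 J·s) / (2 × 1.675e-27 kg × 1.370e-10 m)
Δv_min = 2.298e+02 m/s = 229.789 m/s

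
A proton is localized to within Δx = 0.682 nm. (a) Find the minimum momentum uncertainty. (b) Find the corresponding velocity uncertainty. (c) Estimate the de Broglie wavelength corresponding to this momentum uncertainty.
(a) Δp_min = 7.731 × 10^-26 kg·m/s
(b) Δv_min = 46.224 m/s
(c) λ_dB = 8.570 nm

Step-by-step:

(a) From the uncertainty principle:
Δp_min = ℏ/(2Δx) = (1.055e-34 J·s)/(2 × 6.820e-10 m) = 7.731e-26 kg·m/s

(b) The velocity uncertainty:
Δv = Δp/m = (7.731e-26 kg·m/s)/(1.673e-27 kg) = 4.622e+01 m/s = 46.224 m/s

(c) The de Broglie wavelength for this momentum:
λ = h/p = (6.626e-34 J·s)/(7.731e-26 kg·m/s) = 8.570e-09 m = 8.570 nm

Note: The de Broglie wavelength is comparable to the localization size, as expected from wave-particle duality.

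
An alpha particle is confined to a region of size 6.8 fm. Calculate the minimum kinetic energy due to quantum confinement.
28.240 keV

Using the uncertainty principle:

1. Position uncertainty: Δx ≈ 6.800e-15 m
2. Minimum momentum uncertainty: Δp = ℏ/(2Δx) = 7.754e-21 kg·m/s
3. Minimum kinetic energy:
   KE = (Δp)²/(2m) = (7.754e-21)²/(2 × 6.645e-27 kg)
   KE = 4.525e-15 J = 28.240 keV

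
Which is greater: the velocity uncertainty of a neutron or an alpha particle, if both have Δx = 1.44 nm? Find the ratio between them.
The neutron has the larger minimum velocity uncertainty, by a ratio of 4.0.

For both particles, Δp_min = ℏ/(2Δx) = 3.662e-26 kg·m/s (same for both).

The velocity uncertainty is Δv = Δp/m:
- neutron: Δv = 3.662e-26 / 1.675e-27 = 2.186e+01 m/s = 21.862 m/s
- alpha particle: Δv = 3.662e-26 / 6.645e-27 = 5.511e+00 m/s = 5.511 m/s

Ratio: 2.186e+01 / 5.511e+00 = 4.0

The lighter particle has larger velocity uncertainty because Δv ∝ 1/m.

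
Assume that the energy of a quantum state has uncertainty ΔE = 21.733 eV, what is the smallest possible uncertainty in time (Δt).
15.143 as

Using the energy-time uncertainty principle:
ΔEΔt ≥ ℏ/2

The minimum uncertainty in time is:
Δt_min = ℏ/(2ΔE)
Δt_min = (1.055e-34 J·s) / (2 × 3.482e-18 J)
Δt_min = 1.514e-17 s = 15.143 as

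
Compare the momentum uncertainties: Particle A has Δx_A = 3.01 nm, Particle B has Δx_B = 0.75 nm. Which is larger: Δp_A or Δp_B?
Particle B has the larger minimum momentum uncertainty, by a factor of 4.01.

For each particle, the minimum momentum uncertainty is Δp_min = ℏ/(2Δx):

Particle A: Δp_A = ℏ/(2×3.010e-09 m) = 1.752e-26 kg·m/s
Particle B: Δp_B = ℏ/(2×7.500e-10 m) = 7.030e-26 kg·m/s

Ratio: Δp_B/Δp_A = 4.01

Since Δp_min ∝ 1/Δx, the particle with smaller position uncertainty (B) has larger momentum uncertainty.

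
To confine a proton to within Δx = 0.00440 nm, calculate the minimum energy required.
267.947 meV

Localizing a particle requires giving it sufficient momentum uncertainty:

1. From uncertainty principle: Δp ≥ ℏ/(2Δx)
   Δp_min = (1.055e-34 J·s) / (2 × 4.400e-12 m)
   Δp_min = 1.198e-23 kg·m/s

2. This momentum uncertainty corresponds to kinetic energy:
   KE ≈ (Δp)²/(2m) = (1.198e-23)²/(2 × 1.673e-27 kg)
   KE = 4.293e-20 J = 267.947 meV

Tighter localization requires more energy.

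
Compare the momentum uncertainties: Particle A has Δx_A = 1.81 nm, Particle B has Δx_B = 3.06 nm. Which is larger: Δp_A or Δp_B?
Particle A has the larger minimum momentum uncertainty, by a factor of 1.69.

For each particle, the minimum momentum uncertainty is Δp_min = ℏ/(2Δx):

Particle A: Δp_A = ℏ/(2×1.810e-09 m) = 2.913e-26 kg·m/s
Particle B: Δp_B = ℏ/(2×3.060e-09 m) = 1.723e-26 kg·m/s

Ratio: Δp_A/Δp_B = 1.69

Since Δp_min ∝ 1/Δx, the particle with smaller position uncertainty (A) has larger momentum uncertainty.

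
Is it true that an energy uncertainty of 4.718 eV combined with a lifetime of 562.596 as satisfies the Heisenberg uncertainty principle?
Yes, it satisfies the uncertainty relation.

Calculate the product ΔEΔt:
ΔE = 4.718 eV = 7.559e-19 J
ΔEΔt = (7.559e-19 J) × (5.626e-16 s)
ΔEΔt = 4.253e-34 J·s

Compare to the minimum allowed value ℏ/2:
ℏ/2 = 5.273e-35 J·s

Since ΔEΔt = 4.253e-34 J·s ≥ 5.273e-35 J·s = ℏ/2,
this satisfies the uncertainty relation.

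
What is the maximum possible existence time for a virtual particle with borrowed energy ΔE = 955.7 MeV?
3.444 × 10^-25 s

Using the energy-time uncertainty principle:
ΔEΔt ≥ ℏ/2

For a virtual particle borrowing energy ΔE, the maximum lifetime is:
Δt_max = ℏ/(2ΔE)

Converting energy:
ΔE = 955.7 MeV = 1.531e-10 J

Δt_max = (1.055e-34 J·s) / (2 × 1.531e-10 J)
Δt_max = 3.444e-25 s = 3.444 × 10^-25 s

Virtual particles with higher borrowed energy exist for shorter times.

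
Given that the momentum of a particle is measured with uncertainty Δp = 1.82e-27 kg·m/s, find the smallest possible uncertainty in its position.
28.972 nm

Using the Heisenberg uncertainty principle:
ΔxΔp ≥ ℏ/2

The minimum uncertainty in position is:
Δx_min = ℏ/(2Δp)
Δx_min = (1.055e-34 J·s) / (2 × 1.820e-27 kg·m/s)
Δx_min = 2.897e-08 m = 28.972 nm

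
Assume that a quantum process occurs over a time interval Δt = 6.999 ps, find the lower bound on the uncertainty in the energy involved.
47.022 μeV

Using the energy-time uncertainty principle:
ΔEΔt ≥ ℏ/2

The minimum uncertainty in energy is:
ΔE_min = ℏ/(2Δt)
ΔE_min = (1.055e-34 J·s) / (2 × 6.999e-12 s)
ΔE_min = 7.534e-24 J = 47.022 μeV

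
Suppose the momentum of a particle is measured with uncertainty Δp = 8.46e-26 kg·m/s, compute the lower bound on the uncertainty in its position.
623.269 pm

Using the Heisenberg uncertainty principle:
ΔxΔp ≥ ℏ/2

The minimum uncertainty in position is:
Δx_min = ℏ/(2Δp)
Δx_min = (1.055e-34 J·s) / (2 × 8.460e-26 kg·m/s)
Δx_min = 6.233e-10 m = 623.269 pm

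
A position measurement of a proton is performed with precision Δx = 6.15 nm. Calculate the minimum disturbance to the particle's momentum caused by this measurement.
8.574 × 10^-27 kg·m/s

The uncertainty principle implies that measuring position disturbs momentum:
ΔxΔp ≥ ℏ/2

When we measure position with precision Δx, we necessarily introduce a momentum uncertainty:
Δp ≥ ℏ/(2Δx)
Δp_min = (1.055e-34 J·s) / (2 × 6.150e-09 m)
Δp_min = 8.574e-27 kg·m/s

The more precisely we measure position, the greater the momentum disturbance.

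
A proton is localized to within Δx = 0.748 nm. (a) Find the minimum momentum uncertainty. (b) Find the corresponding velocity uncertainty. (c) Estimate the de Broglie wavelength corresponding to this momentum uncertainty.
(a) Δp_min = 7.049 × 10^-26 kg·m/s
(b) Δv_min = 42.145 m/s
(c) λ_dB = 9.400 nm

Step-by-step:

(a) From the uncertainty principle:
Δp_min = ℏ/(2Δx) = (1.055e-34 J·s)/(2 × 7.480e-10 m) = 7.049e-26 kg·m/s

(b) The velocity uncertainty:
Δv = Δp/m = (7.049e-26 kg·m/s)/(1.673e-27 kg) = 4.215e+01 m/s = 42.145 m/s

(c) The de Broglie wavelength for this momentum:
λ = h/p = (6.626e-34 J·s)/(7.049e-26 kg·m/s) = 9.400e-09 m = 9.400 nm

Note: The de Broglie wavelength is comparable to the localization size, as expected from wave-particle duality.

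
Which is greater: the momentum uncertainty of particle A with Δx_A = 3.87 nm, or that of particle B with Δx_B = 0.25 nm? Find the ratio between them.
Particle B has the larger minimum momentum uncertainty, by a factor of 15.48.

For each particle, the minimum momentum uncertainty is Δp_min = ℏ/(2Δx):

Particle A: Δp_A = ℏ/(2×3.870e-09 m) = 1.362e-26 kg·m/s
Particle B: Δp_B = ℏ/(2×2.500e-10 m) = 2.109e-25 kg·m/s

Ratio: Δp_B/Δp_A = 15.48

Since Δp_min ∝ 1/Δx, the particle with smaller position uncertainty (B) has larger momentum uncertainty.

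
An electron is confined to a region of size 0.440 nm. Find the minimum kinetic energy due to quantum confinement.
49.199 meV

Using the uncertainty principle:

1. Position uncertainty: Δx ≈ 4.400e-10 m
2. Minimum momentum uncertainty: Δp = ℏ/(2Δx) = 1.198e-25 kg·m/s
3. Minimum kinetic energy:
   KE = (Δp)²/(2m) = (1.198e-25)²/(2 × 9.109e-31 kg)
   KE = 7.883e-21 J = 49.199 meV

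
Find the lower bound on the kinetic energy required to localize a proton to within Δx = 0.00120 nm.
3.602 eV

Localizing a particle requires giving it sufficient momentum uncertainty:

1. From uncertainty principle: Δp ≥ ℏ/(2Δx)
   Δp_min = (1.055e-34 J·s) / (2 × 1.200e-12 m)
   Δp_min = 4.394e-23 kg·m/s

2. This momentum uncertainty corresponds to kinetic energy:
   KE ≈ (Δp)²/(2m) = (4.394e-23)²/(2 × 1.673e-27 kg)
   KE = 5.772e-19 J = 3.602 eV

Tighter localization requires more energy.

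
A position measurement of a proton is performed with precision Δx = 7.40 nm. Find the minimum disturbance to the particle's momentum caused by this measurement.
7.125 × 10^-27 kg·m/s

The uncertainty principle implies that measuring position disturbs momentum:
ΔxΔp ≥ ℏ/2

When we measure position with precision Δx, we necessarily introduce a momentum uncertainty:
Δp ≥ ℏ/(2Δx)
Δp_min = (1.055e-34 J·s) / (2 × 7.400e-09 m)
Δp_min = 7.125e-27 kg·m/s

The more precisely we measure position, the greater the momentum disturbance.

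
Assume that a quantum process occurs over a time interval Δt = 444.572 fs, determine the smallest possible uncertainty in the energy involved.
740.276 μeV

Using the energy-time uncertainty principle:
ΔEΔt ≥ ℏ/2

The minimum uncertainty in energy is:
ΔE_min = ℏ/(2Δt)
ΔE_min = (1.055e-34 J·s) / (2 × 4.446e-13 s)
ΔE_min = 1.186e-22 J = 740.276 μeV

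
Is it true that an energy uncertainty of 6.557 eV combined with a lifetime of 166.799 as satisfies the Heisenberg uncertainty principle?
Yes, it satisfies the uncertainty relation.

Calculate the product ΔEΔt:
ΔE = 6.557 eV = 1.051e-18 J
ΔEΔt = (1.051e-18 J) × (1.668e-16 s)
ΔEΔt = 1.752e-34 J·s

Compare to the minimum allowed value ℏ/2:
ℏ/2 = 5.273e-35 J·s

Since ΔEΔt = 1.752e-34 J·s ≥ 5.273e-35 J·s = ℏ/2,
this satisfies the uncertainty relation.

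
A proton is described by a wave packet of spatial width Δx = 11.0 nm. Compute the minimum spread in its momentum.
4.794 × 10^-27 kg·m/s

For a wave packet, the spatial width Δx and momentum spread Δp are related by the uncertainty principle:
ΔxΔp ≥ ℏ/2

The minimum momentum spread is:
Δp_min = ℏ/(2Δx)
Δp_min = (1.055e-34 J·s) / (2 × 1.100e-08 m)
Δp_min = 4.794e-27 kg·m/s

A wave packet cannot have both a well-defined position and well-defined momentum.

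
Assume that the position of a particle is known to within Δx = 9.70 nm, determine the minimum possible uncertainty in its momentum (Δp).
5.436 × 10^-27 kg·m/s

Using the Heisenberg uncertainty principle:
ΔxΔp ≥ ℏ/2

The minimum uncertainty in momentum is:
Δp_min = ℏ/(2Δx)
Δp_min = (1.055e-34 J·s) / (2 × 9.700e-09 m)
Δp_min = 5.436e-27 kg·m/s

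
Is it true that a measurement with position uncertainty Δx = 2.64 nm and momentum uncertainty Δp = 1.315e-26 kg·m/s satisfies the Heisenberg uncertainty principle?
No, it violates the uncertainty principle (impossible measurement).

Calculate the product ΔxΔp:
ΔxΔp = (2.640e-09 m) × (1.315e-26 kg·m/s)
ΔxΔp = 3.472e-35 J·s

Compare to the minimum allowed value ℏ/2:
ℏ/2 = 5.273e-35 J·s

Since ΔxΔp = 3.472e-35 J·s < 5.273e-35 J·s = ℏ/2,
the measurement violates the uncertainty principle.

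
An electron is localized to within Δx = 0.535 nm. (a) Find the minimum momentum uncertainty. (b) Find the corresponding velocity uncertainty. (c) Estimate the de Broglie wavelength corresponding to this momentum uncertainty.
(a) Δp_min = 9.856 × 10^-26 kg·m/s
(b) Δv_min = 108.194 km/s
(c) λ_dB = 6.723 nm

Step-by-step:

(a) From the uncertainty principle:
Δp_min = ℏ/(2Δx) = (1.055e-34 J·s)/(2 × 5.350e-10 m) = 9.856e-26 kg·m/s

(b) The velocity uncertainty:
Δv = Δp/m = (9.856e-26 kg·m/s)/(9.109e-31 kg) = 1.082e+05 m/s = 108.194 km/s

(c) The de Broglie wavelength for this momentum:
λ = h/p = (6.626e-34 J·s)/(9.856e-26 kg·m/s) = 6.723e-09 m = 6.723 nm

Note: The de Broglie wavelength is comparable to the localization size, as expected from wave-particle duality.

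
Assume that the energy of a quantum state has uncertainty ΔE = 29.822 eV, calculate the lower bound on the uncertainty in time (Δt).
11.036 as

Using the energy-time uncertainty principle:
ΔEΔt ≥ ℏ/2

The minimum uncertainty in time is:
Δt_min = ℏ/(2ΔE)
Δt_min = (1.055e-34 J·s) / (2 × 4.778e-18 J)
Δt_min = 1.104e-17 s = 11.036 as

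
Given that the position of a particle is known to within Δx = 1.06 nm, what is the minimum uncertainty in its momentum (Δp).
4.974 × 10^-26 kg·m/s

Using the Heisenberg uncertainty principle:
ΔxΔp ≥ ℏ/2

The minimum uncertainty in momentum is:
Δp_min = ℏ/(2Δx)
Δp_min = (1.055e-34 J·s) / (2 × 1.060e-09 m)
Δp_min = 4.974e-26 kg·m/s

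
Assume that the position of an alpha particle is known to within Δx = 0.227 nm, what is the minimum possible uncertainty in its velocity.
34.958 m/s

Using the Heisenberg uncertainty principle and Δp = mΔv:
ΔxΔp ≥ ℏ/2
Δx(mΔv) ≥ ℏ/2

The minimum uncertainty in velocity is:
Δv_min = ℏ/(2mΔx)
Δv_min = (1.055e-34 J·s) / (2 × 6.645e-27 kg × 2.270e-10 m)
Δv_min = 3.496e+01 m/s = 34.958 m/s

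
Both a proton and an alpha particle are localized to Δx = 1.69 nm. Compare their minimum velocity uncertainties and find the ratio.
The proton has the larger minimum velocity uncertainty, by a ratio of 4.0.

For both particles, Δp_min = ℏ/(2Δx) = 3.120e-26 kg·m/s (same for both).

The velocity uncertainty is Δv = Δp/m:
- proton: Δv = 3.120e-26 / 1.673e-27 = 1.865e+01 m/s = 18.654 m/s
- alpha particle: Δv = 3.120e-26 / 6.645e-27 = 4.696e+00 m/s = 4.696 m/s

Ratio: 1.865e+01 / 4.696e+00 = 4.0

The lighter particle has larger velocity uncertainty because Δv ∝ 1/m.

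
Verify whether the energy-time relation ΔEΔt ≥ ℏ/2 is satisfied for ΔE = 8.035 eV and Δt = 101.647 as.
Yes, it satisfies the uncertainty relation.

Calculate the product ΔEΔt:
ΔE = 8.035 eV = 1.287e-18 J
ΔEΔt = (1.287e-18 J) × (1.016e-16 s)
ΔEΔt = 1.309e-34 J·s

Compare to the minimum allowed value ℏ/2:
ℏ/2 = 5.273e-35 J·s

Since ΔEΔt = 1.309e-34 J·s ≥ 5.273e-35 J·s = ℏ/2,
this satisfies the uncertainty relation.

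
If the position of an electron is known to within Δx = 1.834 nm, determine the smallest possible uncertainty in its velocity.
31.562 km/s

Using the Heisenberg uncertainty principle and Δp = mΔv:
ΔxΔp ≥ ℏ/2
Δx(mΔv) ≥ ℏ/2

The minimum uncertainty in velocity is:
Δv_min = ℏ/(2mΔx)
Δv_min = (1.055e-34 J·s) / (2 × 9.109e-31 kg × 1.834e-09 m)
Δv_min = 3.156e+04 m/s = 31.562 km/s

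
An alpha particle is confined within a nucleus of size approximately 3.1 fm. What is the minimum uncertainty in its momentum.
1.701 × 10^-20 kg·m/s

Using the Heisenberg uncertainty principle:
ΔxΔp ≥ ℏ/2

With Δx ≈ L = 3.100e-15 m (the confinement size):
Δp_min = ℏ/(2Δx)
Δp_min = (1.055e-34 J·s) / (2 × 3.100e-15 m)
Δp_min = 1.701e-20 kg·m/s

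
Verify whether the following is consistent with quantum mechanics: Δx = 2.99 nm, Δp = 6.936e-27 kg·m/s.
No, it violates the uncertainty principle (impossible measurement).

Calculate the product ΔxΔp:
ΔxΔp = (2.990e-09 m) × (6.936e-27 kg·m/s)
ΔxΔp = 2.074e-35 J·s

Compare to the minimum allowed value ℏ/2:
ℏ/2 = 5.273e-35 J·s

Since ΔxΔp = 2.074e-35 J·s < 5.273e-35 J·s = ℏ/2,
the measurement violates the uncertainty principle.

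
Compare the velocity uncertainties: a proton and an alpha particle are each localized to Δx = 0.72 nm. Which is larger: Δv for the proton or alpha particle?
The proton has the larger minimum velocity uncertainty, by a ratio of 4.0.

For both particles, Δp_min = ℏ/(2Δx) = 7.323e-26 kg·m/s (same for both).

The velocity uncertainty is Δv = Δp/m:
- proton: Δv = 7.323e-26 / 1.673e-27 = 4.378e+01 m/s = 43.784 m/s
- alpha particle: Δv = 7.323e-26 / 6.645e-27 = 1.102e+01 m/s = 11.022 m/s

Ratio: 4.378e+01 / 1.102e+01 = 4.0

The lighter particle has larger velocity uncertainty because Δv ∝ 1/m.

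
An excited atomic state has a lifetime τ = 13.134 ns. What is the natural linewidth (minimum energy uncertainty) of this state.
25.058 neV

Using the energy-time uncertainty principle:
ΔEΔt ≥ ℏ/2

The lifetime τ represents the time uncertainty Δt.
The natural linewidth (minimum energy uncertainty) is:

ΔE = ℏ/(2τ)
ΔE = (1.055e-34 J·s) / (2 × 1.313e-08 s)
ΔE = 4.015e-27 J = 25.058 neV

This natural linewidth limits the precision of spectroscopic measurements.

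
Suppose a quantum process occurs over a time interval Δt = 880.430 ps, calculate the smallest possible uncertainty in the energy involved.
373.801 neV

Using the energy-time uncertainty principle:
ΔEΔt ≥ ℏ/2

The minimum uncertainty in energy is:
ΔE_min = ℏ/(2Δt)
ΔE_min = (1.055e-34 J·s) / (2 × 8.804e-10 s)
ΔE_min = 5.989e-26 J = 373.801 neV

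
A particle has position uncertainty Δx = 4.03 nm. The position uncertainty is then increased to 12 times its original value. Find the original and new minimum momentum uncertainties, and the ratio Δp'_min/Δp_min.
Original Δp_min = 1.308 × 10^-26 kg·m/s; new Δp'_min = 1.090 × 10^-27 kg·m/s; ratio Δp'_min/Δp_min = 1/12.

From the uncertainty principle ΔxΔp ≥ ℏ/2, the minimum momentum uncertainty is Δp_min = ℏ/(2Δx).

Original (Δx = 4.03 nm = 4.030e-09 m):
Δp_min = (1.055e-34 J·s)/(2 × 4.030e-09 m) = 1.308e-26 kg·m/s

When Δx → 12Δx:
Δp'_min = ℏ/(2 × 12Δx) = (1/12) × ℏ/(2Δx) = (1/12) × Δp_min
Δp'_min = 1/12 × 1.308e-26 kg·m/s = 1.090e-27 kg·m/s

Since Δp_min ∝ 1/Δx, when Δx is increased to 12 times its original value, Δp_min decreases to 1/12 of its original value.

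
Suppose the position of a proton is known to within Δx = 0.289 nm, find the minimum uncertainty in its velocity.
109.081 m/s

Using the Heisenberg uncertainty principle and Δp = mΔv:
ΔxΔp ≥ ℏ/2
Δx(mΔv) ≥ ℏ/2

The minimum uncertainty in velocity is:
Δv_min = ℏ/(2mΔx)
Δv_min = (1.055e-34 J·s) / (2 × 1.673e-27 kg × 2.890e-10 m)
Δv_min = 1.091e+02 m/s = 109.081 m/s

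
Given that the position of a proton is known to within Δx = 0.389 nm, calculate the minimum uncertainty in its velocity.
81.040 m/s

Using the Heisenberg uncertainty principle and Δp = mΔv:
ΔxΔp ≥ ℏ/2
Δx(mΔv) ≥ ℏ/2

The minimum uncertainty in velocity is:
Δv_min = ℏ/(2mΔx)
Δv_min = (1.055e-34 J·s) / (2 × 1.673e-27 kg × 3.890e-10 m)
Δv_min = 8.104e+01 m/s = 81.040 m/s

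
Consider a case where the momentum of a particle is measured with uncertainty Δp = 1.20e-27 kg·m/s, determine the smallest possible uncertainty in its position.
43.940 nm

Using the Heisenberg uncertainty principle:
ΔxΔp ≥ ℏ/2

The minimum uncertainty in position is:
Δx_min = ℏ/(2Δp)
Δx_min = (1.055e-34 J·s) / (2 × 1.200e-27 kg·m/s)
Δx_min = 4.394e-08 m = 43.940 nm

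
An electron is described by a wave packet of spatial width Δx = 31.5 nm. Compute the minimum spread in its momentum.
1.674 × 10^-27 kg·m/s

For a wave packet, the spatial width Δx and momentum spread Δp are related by the uncertainty principle:
ΔxΔp ≥ ℏ/2

The minimum momentum spread is:
Δp_min = ℏ/(2Δx)
Δp_min = (1.055e-34 J·s) / (2 × 3.150e-08 m)
Δp_min = 1.674e-27 kg·m/s

A wave packet cannot have both a well-defined position and well-defined momentum.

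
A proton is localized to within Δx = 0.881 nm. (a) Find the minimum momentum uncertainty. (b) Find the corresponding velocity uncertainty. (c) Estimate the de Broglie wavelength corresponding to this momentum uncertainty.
(a) Δp_min = 5.985 × 10^-26 kg·m/s
(b) Δv_min = 35.783 m/s
(c) λ_dB = 11.071 nm

Step-by-step:

(a) From the uncertainty principle:
Δp_min = ℏ/(2Δx) = (1.055e-34 J·s)/(2 × 8.810e-10 m) = 5.985e-26 kg·m/s

(b) The velocity uncertainty:
Δv = Δp/m = (5.985e-26 kg·m/s)/(1.673e-27 kg) = 3.578e+01 m/s = 35.783 m/s

(c) The de Broglie wavelength for this momentum:
λ = h/p = (6.626e-34 J·s)/(5.985e-26 kg·m/s) = 1.107e-08 m = 11.071 nm

Note: The de Broglie wavelength is comparable to the localization size, as expected from wave-particle duality.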